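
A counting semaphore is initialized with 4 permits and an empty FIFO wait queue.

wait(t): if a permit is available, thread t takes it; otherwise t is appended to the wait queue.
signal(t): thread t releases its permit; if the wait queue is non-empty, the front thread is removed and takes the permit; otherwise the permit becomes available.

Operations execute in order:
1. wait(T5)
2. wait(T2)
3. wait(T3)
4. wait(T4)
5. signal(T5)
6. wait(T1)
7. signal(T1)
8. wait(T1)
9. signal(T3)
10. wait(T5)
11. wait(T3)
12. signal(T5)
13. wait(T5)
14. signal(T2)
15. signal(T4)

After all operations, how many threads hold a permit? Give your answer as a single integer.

Answer: 3

Derivation:
Step 1: wait(T5) -> count=3 queue=[] holders={T5}
Step 2: wait(T2) -> count=2 queue=[] holders={T2,T5}
Step 3: wait(T3) -> count=1 queue=[] holders={T2,T3,T5}
Step 4: wait(T4) -> count=0 queue=[] holders={T2,T3,T4,T5}
Step 5: signal(T5) -> count=1 queue=[] holders={T2,T3,T4}
Step 6: wait(T1) -> count=0 queue=[] holders={T1,T2,T3,T4}
Step 7: signal(T1) -> count=1 queue=[] holders={T2,T3,T4}
Step 8: wait(T1) -> count=0 queue=[] holders={T1,T2,T3,T4}
Step 9: signal(T3) -> count=1 queue=[] holders={T1,T2,T4}
Step 10: wait(T5) -> count=0 queue=[] holders={T1,T2,T4,T5}
Step 11: wait(T3) -> count=0 queue=[T3] holders={T1,T2,T4,T5}
Step 12: signal(T5) -> count=0 queue=[] holders={T1,T2,T3,T4}
Step 13: wait(T5) -> count=0 queue=[T5] holders={T1,T2,T3,T4}
Step 14: signal(T2) -> count=0 queue=[] holders={T1,T3,T4,T5}
Step 15: signal(T4) -> count=1 queue=[] holders={T1,T3,T5}
Final holders: {T1,T3,T5} -> 3 thread(s)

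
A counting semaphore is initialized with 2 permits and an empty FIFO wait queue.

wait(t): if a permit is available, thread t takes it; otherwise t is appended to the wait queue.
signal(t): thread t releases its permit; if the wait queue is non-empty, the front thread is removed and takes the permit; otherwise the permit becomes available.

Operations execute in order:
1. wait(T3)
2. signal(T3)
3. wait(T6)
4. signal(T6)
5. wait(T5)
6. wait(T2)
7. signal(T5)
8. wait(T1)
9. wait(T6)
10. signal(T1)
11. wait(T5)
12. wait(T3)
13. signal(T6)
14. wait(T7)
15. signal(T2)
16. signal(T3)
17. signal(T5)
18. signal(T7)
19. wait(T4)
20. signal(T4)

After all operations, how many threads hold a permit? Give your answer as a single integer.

Answer: 0

Derivation:
Step 1: wait(T3) -> count=1 queue=[] holders={T3}
Step 2: signal(T3) -> count=2 queue=[] holders={none}
Step 3: wait(T6) -> count=1 queue=[] holders={T6}
Step 4: signal(T6) -> count=2 queue=[] holders={none}
Step 5: wait(T5) -> count=1 queue=[] holders={T5}
Step 6: wait(T2) -> count=0 queue=[] holders={T2,T5}
Step 7: signal(T5) -> count=1 queue=[] holders={T2}
Step 8: wait(T1) -> count=0 queue=[] holders={T1,T2}
Step 9: wait(T6) -> count=0 queue=[T6] holders={T1,T2}
Step 10: signal(T1) -> count=0 queue=[] holders={T2,T6}
Step 11: wait(T5) -> count=0 queue=[T5] holders={T2,T6}
Step 12: wait(T3) -> count=0 queue=[T5,T3] holders={T2,T6}
Step 13: signal(T6) -> count=0 queue=[T3] holders={T2,T5}
Step 14: wait(T7) -> count=0 queue=[T3,T7] holders={T2,T5}
Step 15: signal(T2) -> count=0 queue=[T7] holders={T3,T5}
Step 16: signal(T3) -> count=0 queue=[] holders={T5,T7}
Step 17: signal(T5) -> count=1 queue=[] holders={T7}
Step 18: signal(T7) -> count=2 queue=[] holders={none}
Step 19: wait(T4) -> count=1 queue=[] holders={T4}
Step 20: signal(T4) -> count=2 queue=[] holders={none}
Final holders: {none} -> 0 thread(s)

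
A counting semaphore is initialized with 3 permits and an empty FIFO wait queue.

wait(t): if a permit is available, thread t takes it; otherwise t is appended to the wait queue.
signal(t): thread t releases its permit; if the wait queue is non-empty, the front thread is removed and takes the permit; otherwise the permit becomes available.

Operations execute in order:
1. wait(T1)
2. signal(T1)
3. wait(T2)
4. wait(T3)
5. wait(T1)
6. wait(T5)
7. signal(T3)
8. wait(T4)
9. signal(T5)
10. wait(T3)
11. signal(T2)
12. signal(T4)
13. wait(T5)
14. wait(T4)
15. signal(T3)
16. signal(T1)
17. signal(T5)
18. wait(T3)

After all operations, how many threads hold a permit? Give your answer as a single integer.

Answer: 2

Derivation:
Step 1: wait(T1) -> count=2 queue=[] holders={T1}
Step 2: signal(T1) -> count=3 queue=[] holders={none}
Step 3: wait(T2) -> count=2 queue=[] holders={T2}
Step 4: wait(T3) -> count=1 queue=[] holders={T2,T3}
Step 5: wait(T1) -> count=0 queue=[] holders={T1,T2,T3}
Step 6: wait(T5) -> count=0 queue=[T5] holders={T1,T2,T3}
Step 7: signal(T3) -> count=0 queue=[] holders={T1,T2,T5}
Step 8: wait(T4) -> count=0 queue=[T4] holders={T1,T2,T5}
Step 9: signal(T5) -> count=0 queue=[] holders={T1,T2,T4}
Step 10: wait(T3) -> count=0 queue=[T3] holders={T1,T2,T4}
Step 11: signal(T2) -> count=0 queue=[] holders={T1,T3,T4}
Step 12: signal(T4) -> count=1 queue=[] holders={T1,T3}
Step 13: wait(T5) -> count=0 queue=[] holders={T1,T3,T5}
Step 14: wait(T4) -> count=0 queue=[T4] holders={T1,T3,T5}
Step 15: signal(T3) -> count=0 queue=[] holders={T1,T4,T5}
Step 16: signal(T1) -> count=1 queue=[] holders={T4,T5}
Step 17: signal(T5) -> count=2 queue=[] holders={T4}
Step 18: wait(T3) -> count=1 queue=[] holders={T3,T4}
Final holders: {T3,T4} -> 2 thread(s)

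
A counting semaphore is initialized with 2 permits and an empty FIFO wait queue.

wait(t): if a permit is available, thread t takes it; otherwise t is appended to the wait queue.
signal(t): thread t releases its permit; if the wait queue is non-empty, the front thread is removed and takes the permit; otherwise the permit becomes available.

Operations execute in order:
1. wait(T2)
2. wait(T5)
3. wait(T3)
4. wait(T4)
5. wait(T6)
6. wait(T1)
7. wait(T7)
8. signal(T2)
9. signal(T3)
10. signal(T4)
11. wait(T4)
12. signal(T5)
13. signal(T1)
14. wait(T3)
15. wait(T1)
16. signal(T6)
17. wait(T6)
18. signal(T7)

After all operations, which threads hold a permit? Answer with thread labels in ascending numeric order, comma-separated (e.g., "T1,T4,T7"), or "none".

Answer: T3,T4

Derivation:
Step 1: wait(T2) -> count=1 queue=[] holders={T2}
Step 2: wait(T5) -> count=0 queue=[] holders={T2,T5}
Step 3: wait(T3) -> count=0 queue=[T3] holders={T2,T5}
Step 4: wait(T4) -> count=0 queue=[T3,T4] holders={T2,T5}
Step 5: wait(T6) -> count=0 queue=[T3,T4,T6] holders={T2,T5}
Step 6: wait(T1) -> count=0 queue=[T3,T4,T6,T1] holders={T2,T5}
Step 7: wait(T7) -> count=0 queue=[T3,T4,T6,T1,T7] holders={T2,T5}
Step 8: signal(T2) -> count=0 queue=[T4,T6,T1,T7] holders={T3,T5}
Step 9: signal(T3) -> count=0 queue=[T6,T1,T7] holders={T4,T5}
Step 10: signal(T4) -> count=0 queue=[T1,T7] holders={T5,T6}
Step 11: wait(T4) -> count=0 queue=[T1,T7,T4] holders={T5,T6}
Step 12: signal(T5) -> count=0 queue=[T7,T4] holders={T1,T6}
Step 13: signal(T1) -> count=0 queue=[T4] holders={T6,T7}
Step 14: wait(T3) -> count=0 queue=[T4,T3] holders={T6,T7}
Step 15: wait(T1) -> count=0 queue=[T4,T3,T1] holders={T6,T7}
Step 16: signal(T6) -> count=0 queue=[T3,T1] holders={T4,T7}
Step 17: wait(T6) -> count=0 queue=[T3,T1,T6] holders={T4,T7}
Step 18: signal(T7) -> count=0 queue=[T1,T6] holders={T3,T4}
Final holders: T3,T4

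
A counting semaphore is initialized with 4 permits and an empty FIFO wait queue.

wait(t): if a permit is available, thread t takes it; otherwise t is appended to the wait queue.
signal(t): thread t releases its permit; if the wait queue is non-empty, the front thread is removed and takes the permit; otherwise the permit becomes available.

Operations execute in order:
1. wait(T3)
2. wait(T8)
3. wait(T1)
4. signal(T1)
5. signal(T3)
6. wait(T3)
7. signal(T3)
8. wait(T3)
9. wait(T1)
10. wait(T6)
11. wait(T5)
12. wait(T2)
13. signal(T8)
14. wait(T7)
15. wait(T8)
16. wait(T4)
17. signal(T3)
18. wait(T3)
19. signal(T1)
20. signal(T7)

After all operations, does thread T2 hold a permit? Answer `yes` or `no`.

Answer: yes

Derivation:
Step 1: wait(T3) -> count=3 queue=[] holders={T3}
Step 2: wait(T8) -> count=2 queue=[] holders={T3,T8}
Step 3: wait(T1) -> count=1 queue=[] holders={T1,T3,T8}
Step 4: signal(T1) -> count=2 queue=[] holders={T3,T8}
Step 5: signal(T3) -> count=3 queue=[] holders={T8}
Step 6: wait(T3) -> count=2 queue=[] holders={T3,T8}
Step 7: signal(T3) -> count=3 queue=[] holders={T8}
Step 8: wait(T3) -> count=2 queue=[] holders={T3,T8}
Step 9: wait(T1) -> count=1 queue=[] holders={T1,T3,T8}
Step 10: wait(T6) -> count=0 queue=[] holders={T1,T3,T6,T8}
Step 11: wait(T5) -> count=0 queue=[T5] holders={T1,T3,T6,T8}
Step 12: wait(T2) -> count=0 queue=[T5,T2] holders={T1,T3,T6,T8}
Step 13: signal(T8) -> count=0 queue=[T2] holders={T1,T3,T5,T6}
Step 14: wait(T7) -> count=0 queue=[T2,T7] holders={T1,T3,T5,T6}
Step 15: wait(T8) -> count=0 queue=[T2,T7,T8] holders={T1,T3,T5,T6}
Step 16: wait(T4) -> count=0 queue=[T2,T7,T8,T4] holders={T1,T3,T5,T6}
Step 17: signal(T3) -> count=0 queue=[T7,T8,T4] holders={T1,T2,T5,T6}
Step 18: wait(T3) -> count=0 queue=[T7,T8,T4,T3] holders={T1,T2,T5,T6}
Step 19: signal(T1) -> count=0 queue=[T8,T4,T3] holders={T2,T5,T6,T7}
Step 20: signal(T7) -> count=0 queue=[T4,T3] holders={T2,T5,T6,T8}
Final holders: {T2,T5,T6,T8} -> T2 in holders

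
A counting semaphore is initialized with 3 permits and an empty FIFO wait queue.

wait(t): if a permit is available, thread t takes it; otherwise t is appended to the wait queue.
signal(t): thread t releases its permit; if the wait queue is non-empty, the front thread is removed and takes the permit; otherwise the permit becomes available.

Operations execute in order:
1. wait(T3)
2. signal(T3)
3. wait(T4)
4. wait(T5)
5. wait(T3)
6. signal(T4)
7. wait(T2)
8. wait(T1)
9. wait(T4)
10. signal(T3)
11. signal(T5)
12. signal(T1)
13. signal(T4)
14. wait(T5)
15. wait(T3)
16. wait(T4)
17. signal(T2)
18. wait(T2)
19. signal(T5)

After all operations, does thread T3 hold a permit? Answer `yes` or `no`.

Step 1: wait(T3) -> count=2 queue=[] holders={T3}
Step 2: signal(T3) -> count=3 queue=[] holders={none}
Step 3: wait(T4) -> count=2 queue=[] holders={T4}
Step 4: wait(T5) -> count=1 queue=[] holders={T4,T5}
Step 5: wait(T3) -> count=0 queue=[] holders={T3,T4,T5}
Step 6: signal(T4) -> count=1 queue=[] holders={T3,T5}
Step 7: wait(T2) -> count=0 queue=[] holders={T2,T3,T5}
Step 8: wait(T1) -> count=0 queue=[T1] holders={T2,T3,T5}
Step 9: wait(T4) -> count=0 queue=[T1,T4] holders={T2,T3,T5}
Step 10: signal(T3) -> count=0 queue=[T4] holders={T1,T2,T5}
Step 11: signal(T5) -> count=0 queue=[] holders={T1,T2,T4}
Step 12: signal(T1) -> count=1 queue=[] holders={T2,T4}
Step 13: signal(T4) -> count=2 queue=[] holders={T2}
Step 14: wait(T5) -> count=1 queue=[] holders={T2,T5}
Step 15: wait(T3) -> count=0 queue=[] holders={T2,T3,T5}
Step 16: wait(T4) -> count=0 queue=[T4] holders={T2,T3,T5}
Step 17: signal(T2) -> count=0 queue=[] holders={T3,T4,T5}
Step 18: wait(T2) -> count=0 queue=[T2] holders={T3,T4,T5}
Step 19: signal(T5) -> count=0 queue=[] holders={T2,T3,T4}
Final holders: {T2,T3,T4} -> T3 in holders

Answer: yes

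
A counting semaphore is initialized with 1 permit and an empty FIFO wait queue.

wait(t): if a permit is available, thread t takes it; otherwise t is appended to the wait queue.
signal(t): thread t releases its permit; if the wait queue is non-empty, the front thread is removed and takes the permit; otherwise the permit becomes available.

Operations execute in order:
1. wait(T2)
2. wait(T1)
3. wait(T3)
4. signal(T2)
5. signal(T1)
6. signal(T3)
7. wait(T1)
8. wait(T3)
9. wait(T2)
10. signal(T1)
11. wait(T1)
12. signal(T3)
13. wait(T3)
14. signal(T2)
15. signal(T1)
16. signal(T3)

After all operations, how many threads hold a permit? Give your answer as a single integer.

Step 1: wait(T2) -> count=0 queue=[] holders={T2}
Step 2: wait(T1) -> count=0 queue=[T1] holders={T2}
Step 3: wait(T3) -> count=0 queue=[T1,T3] holders={T2}
Step 4: signal(T2) -> count=0 queue=[T3] holders={T1}
Step 5: signal(T1) -> count=0 queue=[] holders={T3}
Step 6: signal(T3) -> count=1 queue=[] holders={none}
Step 7: wait(T1) -> count=0 queue=[] holders={T1}
Step 8: wait(T3) -> count=0 queue=[T3] holders={T1}
Step 9: wait(T2) -> count=0 queue=[T3,T2] holders={T1}
Step 10: signal(T1) -> count=0 queue=[T2] holders={T3}
Step 11: wait(T1) -> count=0 queue=[T2,T1] holders={T3}
Step 12: signal(T3) -> count=0 queue=[T1] holders={T2}
Step 13: wait(T3) -> count=0 queue=[T1,T3] holders={T2}
Step 14: signal(T2) -> count=0 queue=[T3] holders={T1}
Step 15: signal(T1) -> count=0 queue=[] holders={T3}
Step 16: signal(T3) -> count=1 queue=[] holders={none}
Final holders: {none} -> 0 thread(s)

Answer: 0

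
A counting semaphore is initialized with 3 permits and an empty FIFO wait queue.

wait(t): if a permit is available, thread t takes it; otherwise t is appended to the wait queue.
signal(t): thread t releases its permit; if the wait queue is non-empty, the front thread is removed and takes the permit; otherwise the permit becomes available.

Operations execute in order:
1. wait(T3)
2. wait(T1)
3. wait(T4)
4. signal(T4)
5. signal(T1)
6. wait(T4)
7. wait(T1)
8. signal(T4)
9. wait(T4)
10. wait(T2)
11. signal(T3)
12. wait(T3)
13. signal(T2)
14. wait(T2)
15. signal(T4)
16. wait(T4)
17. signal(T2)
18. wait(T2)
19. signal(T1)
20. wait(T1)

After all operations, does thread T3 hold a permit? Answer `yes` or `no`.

Answer: yes

Derivation:
Step 1: wait(T3) -> count=2 queue=[] holders={T3}
Step 2: wait(T1) -> count=1 queue=[] holders={T1,T3}
Step 3: wait(T4) -> count=0 queue=[] holders={T1,T3,T4}
Step 4: signal(T4) -> count=1 queue=[] holders={T1,T3}
Step 5: signal(T1) -> count=2 queue=[] holders={T3}
Step 6: wait(T4) -> count=1 queue=[] holders={T3,T4}
Step 7: wait(T1) -> count=0 queue=[] holders={T1,T3,T4}
Step 8: signal(T4) -> count=1 queue=[] holders={T1,T3}
Step 9: wait(T4) -> count=0 queue=[] holders={T1,T3,T4}
Step 10: wait(T2) -> count=0 queue=[T2] holders={T1,T3,T4}
Step 11: signal(T3) -> count=0 queue=[] holders={T1,T2,T4}
Step 12: wait(T3) -> count=0 queue=[T3] holders={T1,T2,T4}
Step 13: signal(T2) -> count=0 queue=[] holders={T1,T3,T4}
Step 14: wait(T2) -> count=0 queue=[T2] holders={T1,T3,T4}
Step 15: signal(T4) -> count=0 queue=[] holders={T1,T2,T3}
Step 16: wait(T4) -> count=0 queue=[T4] holders={T1,T2,T3}
Step 17: signal(T2) -> count=0 queue=[] holders={T1,T3,T4}
Step 18: wait(T2) -> count=0 queue=[T2] holders={T1,T3,T4}
Step 19: signal(T1) -> count=0 queue=[] holders={T2,T3,T4}
Step 20: wait(T1) -> count=0 queue=[T1] holders={T2,T3,T4}
Final holders: {T2,T3,T4} -> T3 in holders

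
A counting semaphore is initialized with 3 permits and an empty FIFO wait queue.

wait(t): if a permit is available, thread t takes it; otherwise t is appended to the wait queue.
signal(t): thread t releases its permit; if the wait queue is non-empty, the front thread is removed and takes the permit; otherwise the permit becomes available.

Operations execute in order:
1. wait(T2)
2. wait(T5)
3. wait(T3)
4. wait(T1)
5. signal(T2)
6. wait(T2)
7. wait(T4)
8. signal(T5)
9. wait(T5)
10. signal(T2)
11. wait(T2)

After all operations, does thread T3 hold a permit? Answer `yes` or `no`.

Step 1: wait(T2) -> count=2 queue=[] holders={T2}
Step 2: wait(T5) -> count=1 queue=[] holders={T2,T5}
Step 3: wait(T3) -> count=0 queue=[] holders={T2,T3,T5}
Step 4: wait(T1) -> count=0 queue=[T1] holders={T2,T3,T5}
Step 5: signal(T2) -> count=0 queue=[] holders={T1,T3,T5}
Step 6: wait(T2) -> count=0 queue=[T2] holders={T1,T3,T5}
Step 7: wait(T4) -> count=0 queue=[T2,T4] holders={T1,T3,T5}
Step 8: signal(T5) -> count=0 queue=[T4] holders={T1,T2,T3}
Step 9: wait(T5) -> count=0 queue=[T4,T5] holders={T1,T2,T3}
Step 10: signal(T2) -> count=0 queue=[T5] holders={T1,T3,T4}
Step 11: wait(T2) -> count=0 queue=[T5,T2] holders={T1,T3,T4}
Final holders: {T1,T3,T4} -> T3 in holders

Answer: yes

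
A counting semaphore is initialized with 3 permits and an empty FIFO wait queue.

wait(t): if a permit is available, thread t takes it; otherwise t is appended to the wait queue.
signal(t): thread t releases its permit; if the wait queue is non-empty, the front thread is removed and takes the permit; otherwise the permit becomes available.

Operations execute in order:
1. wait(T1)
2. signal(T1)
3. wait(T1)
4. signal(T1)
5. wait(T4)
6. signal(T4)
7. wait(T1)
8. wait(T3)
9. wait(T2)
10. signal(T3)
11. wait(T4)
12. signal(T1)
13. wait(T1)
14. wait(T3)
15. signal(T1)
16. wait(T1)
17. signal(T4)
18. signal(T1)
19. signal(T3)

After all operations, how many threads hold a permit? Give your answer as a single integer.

Step 1: wait(T1) -> count=2 queue=[] holders={T1}
Step 2: signal(T1) -> count=3 queue=[] holders={none}
Step 3: wait(T1) -> count=2 queue=[] holders={T1}
Step 4: signal(T1) -> count=3 queue=[] holders={none}
Step 5: wait(T4) -> count=2 queue=[] holders={T4}
Step 6: signal(T4) -> count=3 queue=[] holders={none}
Step 7: wait(T1) -> count=2 queue=[] holders={T1}
Step 8: wait(T3) -> count=1 queue=[] holders={T1,T3}
Step 9: wait(T2) -> count=0 queue=[] holders={T1,T2,T3}
Step 10: signal(T3) -> count=1 queue=[] holders={T1,T2}
Step 11: wait(T4) -> count=0 queue=[] holders={T1,T2,T4}
Step 12: signal(T1) -> count=1 queue=[] holders={T2,T4}
Step 13: wait(T1) -> count=0 queue=[] holders={T1,T2,T4}
Step 14: wait(T3) -> count=0 queue=[T3] holders={T1,T2,T4}
Step 15: signal(T1) -> count=0 queue=[] holders={T2,T3,T4}
Step 16: wait(T1) -> count=0 queue=[T1] holders={T2,T3,T4}
Step 17: signal(T4) -> count=0 queue=[] holders={T1,T2,T3}
Step 18: signal(T1) -> count=1 queue=[] holders={T2,T3}
Step 19: signal(T3) -> count=2 queue=[] holders={T2}
Final holders: {T2} -> 1 thread(s)

Answer: 1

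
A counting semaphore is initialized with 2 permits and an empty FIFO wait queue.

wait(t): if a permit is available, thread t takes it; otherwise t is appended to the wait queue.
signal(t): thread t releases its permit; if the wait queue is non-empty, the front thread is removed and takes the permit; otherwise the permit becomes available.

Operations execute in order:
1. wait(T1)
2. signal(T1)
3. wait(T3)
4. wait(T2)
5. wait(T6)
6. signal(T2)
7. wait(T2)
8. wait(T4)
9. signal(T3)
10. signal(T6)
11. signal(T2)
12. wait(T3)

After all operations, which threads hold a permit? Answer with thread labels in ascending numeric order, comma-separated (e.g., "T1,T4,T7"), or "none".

Answer: T3,T4

Derivation:
Step 1: wait(T1) -> count=1 queue=[] holders={T1}
Step 2: signal(T1) -> count=2 queue=[] holders={none}
Step 3: wait(T3) -> count=1 queue=[] holders={T3}
Step 4: wait(T2) -> count=0 queue=[] holders={T2,T3}
Step 5: wait(T6) -> count=0 queue=[T6] holders={T2,T3}
Step 6: signal(T2) -> count=0 queue=[] holders={T3,T6}
Step 7: wait(T2) -> count=0 queue=[T2] holders={T3,T6}
Step 8: wait(T4) -> count=0 queue=[T2,T4] holders={T3,T6}
Step 9: signal(T3) -> count=0 queue=[T4] holders={T2,T6}
Step 10: signal(T6) -> count=0 queue=[] holders={T2,T4}
Step 11: signal(T2) -> count=1 queue=[] holders={T4}
Step 12: wait(T3) -> count=0 queue=[] holders={T3,T4}
Final holders: T3,T4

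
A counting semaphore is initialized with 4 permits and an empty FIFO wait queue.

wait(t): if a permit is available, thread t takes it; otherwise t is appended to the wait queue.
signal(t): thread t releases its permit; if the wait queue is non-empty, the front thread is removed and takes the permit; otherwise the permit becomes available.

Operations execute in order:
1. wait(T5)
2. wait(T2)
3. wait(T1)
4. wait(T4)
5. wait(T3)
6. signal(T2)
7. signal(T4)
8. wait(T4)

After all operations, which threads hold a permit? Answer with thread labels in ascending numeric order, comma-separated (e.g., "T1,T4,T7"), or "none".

Answer: T1,T3,T4,T5

Derivation:
Step 1: wait(T5) -> count=3 queue=[] holders={T5}
Step 2: wait(T2) -> count=2 queue=[] holders={T2,T5}
Step 3: wait(T1) -> count=1 queue=[] holders={T1,T2,T5}
Step 4: wait(T4) -> count=0 queue=[] holders={T1,T2,T4,T5}
Step 5: wait(T3) -> count=0 queue=[T3] holders={T1,T2,T4,T5}
Step 6: signal(T2) -> count=0 queue=[] holders={T1,T3,T4,T5}
Step 7: signal(T4) -> count=1 queue=[] holders={T1,T3,T5}
Step 8: wait(T4) -> count=0 queue=[] holders={T1,T3,T4,T5}
Final holders: T1,T3,T4,T5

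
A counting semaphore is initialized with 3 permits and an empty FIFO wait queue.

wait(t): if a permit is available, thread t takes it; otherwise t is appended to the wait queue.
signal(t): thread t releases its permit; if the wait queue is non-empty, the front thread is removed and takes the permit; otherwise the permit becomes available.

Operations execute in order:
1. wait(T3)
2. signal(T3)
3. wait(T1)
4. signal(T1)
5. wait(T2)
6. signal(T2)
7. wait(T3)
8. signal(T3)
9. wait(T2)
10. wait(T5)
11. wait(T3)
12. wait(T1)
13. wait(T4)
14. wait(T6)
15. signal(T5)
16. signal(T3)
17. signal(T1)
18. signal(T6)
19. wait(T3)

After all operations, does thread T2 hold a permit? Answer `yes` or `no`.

Answer: yes

Derivation:
Step 1: wait(T3) -> count=2 queue=[] holders={T3}
Step 2: signal(T3) -> count=3 queue=[] holders={none}
Step 3: wait(T1) -> count=2 queue=[] holders={T1}
Step 4: signal(T1) -> count=3 queue=[] holders={none}
Step 5: wait(T2) -> count=2 queue=[] holders={T2}
Step 6: signal(T2) -> count=3 queue=[] holders={none}
Step 7: wait(T3) -> count=2 queue=[] holders={T3}
Step 8: signal(T3) -> count=3 queue=[] holders={none}
Step 9: wait(T2) -> count=2 queue=[] holders={T2}
Step 10: wait(T5) -> count=1 queue=[] holders={T2,T5}
Step 11: wait(T3) -> count=0 queue=[] holders={T2,T3,T5}
Step 12: wait(T1) -> count=0 queue=[T1] holders={T2,T3,T5}
Step 13: wait(T4) -> count=0 queue=[T1,T4] holders={T2,T3,T5}
Step 14: wait(T6) -> count=0 queue=[T1,T4,T6] holders={T2,T3,T5}
Step 15: signal(T5) -> count=0 queue=[T4,T6] holders={T1,T2,T3}
Step 16: signal(T3) -> count=0 queue=[T6] holders={T1,T2,T4}
Step 17: signal(T1) -> count=0 queue=[] holders={T2,T4,T6}
Step 18: signal(T6) -> count=1 queue=[] holders={T2,T4}
Step 19: wait(T3) -> count=0 queue=[] holders={T2,T3,T4}
Final holders: {T2,T3,T4} -> T2 in holders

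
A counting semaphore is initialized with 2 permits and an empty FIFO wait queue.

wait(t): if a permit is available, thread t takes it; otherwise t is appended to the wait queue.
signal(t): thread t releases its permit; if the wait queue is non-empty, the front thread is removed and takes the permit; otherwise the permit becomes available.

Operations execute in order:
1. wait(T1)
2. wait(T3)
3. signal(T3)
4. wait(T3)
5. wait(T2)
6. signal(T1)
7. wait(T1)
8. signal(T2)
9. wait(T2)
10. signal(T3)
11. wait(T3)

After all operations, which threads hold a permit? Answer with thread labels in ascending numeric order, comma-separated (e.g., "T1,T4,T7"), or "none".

Answer: T1,T2

Derivation:
Step 1: wait(T1) -> count=1 queue=[] holders={T1}
Step 2: wait(T3) -> count=0 queue=[] holders={T1,T3}
Step 3: signal(T3) -> count=1 queue=[] holders={T1}
Step 4: wait(T3) -> count=0 queue=[] holders={T1,T3}
Step 5: wait(T2) -> count=0 queue=[T2] holders={T1,T3}
Step 6: signal(T1) -> count=0 queue=[] holders={T2,T3}
Step 7: wait(T1) -> count=0 queue=[T1] holders={T2,T3}
Step 8: signal(T2) -> count=0 queue=[] holders={T1,T3}
Step 9: wait(T2) -> count=0 queue=[T2] holders={T1,T3}
Step 10: signal(T3) -> count=0 queue=[] holders={T1,T2}
Step 11: wait(T3) -> count=0 queue=[T3] holders={T1,T2}
Final holders: T1,T2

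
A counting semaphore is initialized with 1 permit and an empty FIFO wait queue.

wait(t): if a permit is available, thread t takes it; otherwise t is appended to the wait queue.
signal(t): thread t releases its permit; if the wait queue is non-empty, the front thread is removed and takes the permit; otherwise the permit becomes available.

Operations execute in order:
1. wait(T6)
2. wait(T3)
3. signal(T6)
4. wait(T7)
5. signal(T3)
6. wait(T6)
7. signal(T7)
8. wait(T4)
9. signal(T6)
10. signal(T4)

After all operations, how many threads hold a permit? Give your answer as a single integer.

Answer: 0

Derivation:
Step 1: wait(T6) -> count=0 queue=[] holders={T6}
Step 2: wait(T3) -> count=0 queue=[T3] holders={T6}
Step 3: signal(T6) -> count=0 queue=[] holders={T3}
Step 4: wait(T7) -> count=0 queue=[T7] holders={T3}
Step 5: signal(T3) -> count=0 queue=[] holders={T7}
Step 6: wait(T6) -> count=0 queue=[T6] holders={T7}
Step 7: signal(T7) -> count=0 queue=[] holders={T6}
Step 8: wait(T4) -> count=0 queue=[T4] holders={T6}
Step 9: signal(T6) -> count=0 queue=[] holders={T4}
Step 10: signal(T4) -> count=1 queue=[] holders={none}
Final holders: {none} -> 0 thread(s)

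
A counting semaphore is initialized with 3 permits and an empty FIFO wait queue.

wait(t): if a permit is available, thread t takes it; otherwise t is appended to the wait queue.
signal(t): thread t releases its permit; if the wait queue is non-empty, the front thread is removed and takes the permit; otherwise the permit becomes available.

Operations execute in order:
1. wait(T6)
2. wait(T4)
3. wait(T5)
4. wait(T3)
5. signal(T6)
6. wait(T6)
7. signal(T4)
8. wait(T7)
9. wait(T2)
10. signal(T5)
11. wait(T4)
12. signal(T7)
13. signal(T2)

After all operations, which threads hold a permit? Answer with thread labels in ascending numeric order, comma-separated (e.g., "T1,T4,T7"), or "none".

Answer: T3,T4,T6

Derivation:
Step 1: wait(T6) -> count=2 queue=[] holders={T6}
Step 2: wait(T4) -> count=1 queue=[] holders={T4,T6}
Step 3: wait(T5) -> count=0 queue=[] holders={T4,T5,T6}
Step 4: wait(T3) -> count=0 queue=[T3] holders={T4,T5,T6}
Step 5: signal(T6) -> count=0 queue=[] holders={T3,T4,T5}
Step 6: wait(T6) -> count=0 queue=[T6] holders={T3,T4,T5}
Step 7: signal(T4) -> count=0 queue=[] holders={T3,T5,T6}
Step 8: wait(T7) -> count=0 queue=[T7] holders={T3,T5,T6}
Step 9: wait(T2) -> count=0 queue=[T7,T2] holders={T3,T5,T6}
Step 10: signal(T5) -> count=0 queue=[T2] holders={T3,T6,T7}
Step 11: wait(T4) -> count=0 queue=[T2,T4] holders={T3,T6,T7}
Step 12: signal(T7) -> count=0 queue=[T4] holders={T2,T3,T6}
Step 13: signal(T2) -> count=0 queue=[] holders={T3,T4,T6}
Final holders: T3,T4,T6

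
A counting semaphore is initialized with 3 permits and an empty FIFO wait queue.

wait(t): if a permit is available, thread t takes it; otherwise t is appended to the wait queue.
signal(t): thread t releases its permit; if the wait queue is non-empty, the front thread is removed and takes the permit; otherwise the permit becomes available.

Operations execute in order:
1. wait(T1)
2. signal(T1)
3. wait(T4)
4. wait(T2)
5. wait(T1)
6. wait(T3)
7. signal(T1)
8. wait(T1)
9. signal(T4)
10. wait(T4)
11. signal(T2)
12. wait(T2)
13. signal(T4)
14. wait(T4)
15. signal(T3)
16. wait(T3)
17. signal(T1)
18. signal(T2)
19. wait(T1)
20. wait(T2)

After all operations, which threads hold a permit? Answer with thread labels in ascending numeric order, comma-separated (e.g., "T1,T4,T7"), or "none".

Step 1: wait(T1) -> count=2 queue=[] holders={T1}
Step 2: signal(T1) -> count=3 queue=[] holders={none}
Step 3: wait(T4) -> count=2 queue=[] holders={T4}
Step 4: wait(T2) -> count=1 queue=[] holders={T2,T4}
Step 5: wait(T1) -> count=0 queue=[] holders={T1,T2,T4}
Step 6: wait(T3) -> count=0 queue=[T3] holders={T1,T2,T4}
Step 7: signal(T1) -> count=0 queue=[] holders={T2,T3,T4}
Step 8: wait(T1) -> count=0 queue=[T1] holders={T2,T3,T4}
Step 9: signal(T4) -> count=0 queue=[] holders={T1,T2,T3}
Step 10: wait(T4) -> count=0 queue=[T4] holders={T1,T2,T3}
Step 11: signal(T2) -> count=0 queue=[] holders={T1,T3,T4}
Step 12: wait(T2) -> count=0 queue=[T2] holders={T1,T3,T4}
Step 13: signal(T4) -> count=0 queue=[] holders={T1,T2,T3}
Step 14: wait(T4) -> count=0 queue=[T4] holders={T1,T2,T3}
Step 15: signal(T3) -> count=0 queue=[] holders={T1,T2,T4}
Step 16: wait(T3) -> count=0 queue=[T3] holders={T1,T2,T4}
Step 17: signal(T1) -> count=0 queue=[] holders={T2,T3,T4}
Step 18: signal(T2) -> count=1 queue=[] holders={T3,T4}
Step 19: wait(T1) -> count=0 queue=[] holders={T1,T3,T4}
Step 20: wait(T2) -> count=0 queue=[T2] holders={T1,T3,T4}
Final holders: T1,T3,T4

Answer: T1,T3,T4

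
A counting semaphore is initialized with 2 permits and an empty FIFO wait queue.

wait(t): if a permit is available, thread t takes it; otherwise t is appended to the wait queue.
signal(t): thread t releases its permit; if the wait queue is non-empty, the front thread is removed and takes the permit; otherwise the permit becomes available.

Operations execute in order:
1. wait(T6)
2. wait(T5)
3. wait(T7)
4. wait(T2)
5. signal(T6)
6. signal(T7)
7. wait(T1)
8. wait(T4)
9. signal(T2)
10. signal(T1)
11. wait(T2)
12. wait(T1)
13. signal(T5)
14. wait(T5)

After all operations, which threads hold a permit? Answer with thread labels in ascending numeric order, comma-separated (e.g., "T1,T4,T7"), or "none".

Step 1: wait(T6) -> count=1 queue=[] holders={T6}
Step 2: wait(T5) -> count=0 queue=[] holders={T5,T6}
Step 3: wait(T7) -> count=0 queue=[T7] holders={T5,T6}
Step 4: wait(T2) -> count=0 queue=[T7,T2] holders={T5,T6}
Step 5: signal(T6) -> count=0 queue=[T2] holders={T5,T7}
Step 6: signal(T7) -> count=0 queue=[] holders={T2,T5}
Step 7: wait(T1) -> count=0 queue=[T1] holders={T2,T5}
Step 8: wait(T4) -> count=0 queue=[T1,T4] holders={T2,T5}
Step 9: signal(T2) -> count=0 queue=[T4] holders={T1,T5}
Step 10: signal(T1) -> count=0 queue=[] holders={T4,T5}
Step 11: wait(T2) -> count=0 queue=[T2] holders={T4,T5}
Step 12: wait(T1) -> count=0 queue=[T2,T1] holders={T4,T5}
Step 13: signal(T5) -> count=0 queue=[T1] holders={T2,T4}
Step 14: wait(T5) -> count=0 queue=[T1,T5] holders={T2,T4}
Final holders: T2,T4

Answer: T2,T4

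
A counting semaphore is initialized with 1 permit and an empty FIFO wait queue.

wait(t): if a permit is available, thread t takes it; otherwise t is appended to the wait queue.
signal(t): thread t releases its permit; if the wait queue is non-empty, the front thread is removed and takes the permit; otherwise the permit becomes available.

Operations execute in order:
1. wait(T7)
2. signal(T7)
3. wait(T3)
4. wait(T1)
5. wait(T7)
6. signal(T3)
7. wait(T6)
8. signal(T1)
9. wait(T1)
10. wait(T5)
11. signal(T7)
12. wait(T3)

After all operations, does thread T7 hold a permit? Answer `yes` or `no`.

Step 1: wait(T7) -> count=0 queue=[] holders={T7}
Step 2: signal(T7) -> count=1 queue=[] holders={none}
Step 3: wait(T3) -> count=0 queue=[] holders={T3}
Step 4: wait(T1) -> count=0 queue=[T1] holders={T3}
Step 5: wait(T7) -> count=0 queue=[T1,T7] holders={T3}
Step 6: signal(T3) -> count=0 queue=[T7] holders={T1}
Step 7: wait(T6) -> count=0 queue=[T7,T6] holders={T1}
Step 8: signal(T1) -> count=0 queue=[T6] holders={T7}
Step 9: wait(T1) -> count=0 queue=[T6,T1] holders={T7}
Step 10: wait(T5) -> count=0 queue=[T6,T1,T5] holders={T7}
Step 11: signal(T7) -> count=0 queue=[T1,T5] holders={T6}
Step 12: wait(T3) -> count=0 queue=[T1,T5,T3] holders={T6}
Final holders: {T6} -> T7 not in holders

Answer: no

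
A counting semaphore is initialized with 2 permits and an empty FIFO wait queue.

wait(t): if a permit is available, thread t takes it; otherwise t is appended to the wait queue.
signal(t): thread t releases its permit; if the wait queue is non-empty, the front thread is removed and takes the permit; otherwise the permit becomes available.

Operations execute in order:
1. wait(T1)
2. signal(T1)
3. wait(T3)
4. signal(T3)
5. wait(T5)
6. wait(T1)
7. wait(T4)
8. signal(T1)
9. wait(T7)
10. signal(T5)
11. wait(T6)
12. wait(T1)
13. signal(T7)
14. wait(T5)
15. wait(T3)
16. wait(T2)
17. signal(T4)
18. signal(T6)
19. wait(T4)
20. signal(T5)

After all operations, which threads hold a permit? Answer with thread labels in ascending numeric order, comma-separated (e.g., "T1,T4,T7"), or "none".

Answer: T1,T3

Derivation:
Step 1: wait(T1) -> count=1 queue=[] holders={T1}
Step 2: signal(T1) -> count=2 queue=[] holders={none}
Step 3: wait(T3) -> count=1 queue=[] holders={T3}
Step 4: signal(T3) -> count=2 queue=[] holders={none}
Step 5: wait(T5) -> count=1 queue=[] holders={T5}
Step 6: wait(T1) -> count=0 queue=[] holders={T1,T5}
Step 7: wait(T4) -> count=0 queue=[T4] holders={T1,T5}
Step 8: signal(T1) -> count=0 queue=[] holders={T4,T5}
Step 9: wait(T7) -> count=0 queue=[T7] holders={T4,T5}
Step 10: signal(T5) -> count=0 queue=[] holders={T4,T7}
Step 11: wait(T6) -> count=0 queue=[T6] holders={T4,T7}
Step 12: wait(T1) -> count=0 queue=[T6,T1] holders={T4,T7}
Step 13: signal(T7) -> count=0 queue=[T1] holders={T4,T6}
Step 14: wait(T5) -> count=0 queue=[T1,T5] holders={T4,T6}
Step 15: wait(T3) -> count=0 queue=[T1,T5,T3] holders={T4,T6}
Step 16: wait(T2) -> count=0 queue=[T1,T5,T3,T2] holders={T4,T6}
Step 17: signal(T4) -> count=0 queue=[T5,T3,T2] holders={T1,T6}
Step 18: signal(T6) -> count=0 queue=[T3,T2] holders={T1,T5}
Step 19: wait(T4) -> count=0 queue=[T3,T2,T4] holders={T1,T5}
Step 20: signal(T5) -> count=0 queue=[T2,T4] holders={T1,T3}
Final holders: T1,T3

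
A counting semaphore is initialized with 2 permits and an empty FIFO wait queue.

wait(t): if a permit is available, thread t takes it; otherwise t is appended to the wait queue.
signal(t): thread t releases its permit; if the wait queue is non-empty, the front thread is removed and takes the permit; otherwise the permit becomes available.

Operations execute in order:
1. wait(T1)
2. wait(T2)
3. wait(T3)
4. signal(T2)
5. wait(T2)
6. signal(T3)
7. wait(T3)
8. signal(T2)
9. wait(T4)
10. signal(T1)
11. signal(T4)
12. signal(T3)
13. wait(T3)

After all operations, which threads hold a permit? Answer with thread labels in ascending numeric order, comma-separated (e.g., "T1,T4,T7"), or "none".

Step 1: wait(T1) -> count=1 queue=[] holders={T1}
Step 2: wait(T2) -> count=0 queue=[] holders={T1,T2}
Step 3: wait(T3) -> count=0 queue=[T3] holders={T1,T2}
Step 4: signal(T2) -> count=0 queue=[] holders={T1,T3}
Step 5: wait(T2) -> count=0 queue=[T2] holders={T1,T3}
Step 6: signal(T3) -> count=0 queue=[] holders={T1,T2}
Step 7: wait(T3) -> count=0 queue=[T3] holders={T1,T2}
Step 8: signal(T2) -> count=0 queue=[] holders={T1,T3}
Step 9: wait(T4) -> count=0 queue=[T4] holders={T1,T3}
Step 10: signal(T1) -> count=0 queue=[] holders={T3,T4}
Step 11: signal(T4) -> count=1 queue=[] holders={T3}
Step 12: signal(T3) -> count=2 queue=[] holders={none}
Step 13: wait(T3) -> count=1 queue=[] holders={T3}
Final holders: T3

Answer: T3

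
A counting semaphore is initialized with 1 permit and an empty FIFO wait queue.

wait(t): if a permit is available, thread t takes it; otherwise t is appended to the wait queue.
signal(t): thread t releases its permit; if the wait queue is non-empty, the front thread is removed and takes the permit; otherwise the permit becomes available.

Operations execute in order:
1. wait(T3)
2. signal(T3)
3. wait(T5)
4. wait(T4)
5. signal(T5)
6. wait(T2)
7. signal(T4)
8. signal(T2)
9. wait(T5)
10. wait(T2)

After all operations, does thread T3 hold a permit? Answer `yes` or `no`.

Answer: no

Derivation:
Step 1: wait(T3) -> count=0 queue=[] holders={T3}
Step 2: signal(T3) -> count=1 queue=[] holders={none}
Step 3: wait(T5) -> count=0 queue=[] holders={T5}
Step 4: wait(T4) -> count=0 queue=[T4] holders={T5}
Step 5: signal(T5) -> count=0 queue=[] holders={T4}
Step 6: wait(T2) -> count=0 queue=[T2] holders={T4}
Step 7: signal(T4) -> count=0 queue=[] holders={T2}
Step 8: signal(T2) -> count=1 queue=[] holders={none}
Step 9: wait(T5) -> count=0 queue=[] holders={T5}
Step 10: wait(T2) -> count=0 queue=[T2] holders={T5}
Final holders: {T5} -> T3 not in holders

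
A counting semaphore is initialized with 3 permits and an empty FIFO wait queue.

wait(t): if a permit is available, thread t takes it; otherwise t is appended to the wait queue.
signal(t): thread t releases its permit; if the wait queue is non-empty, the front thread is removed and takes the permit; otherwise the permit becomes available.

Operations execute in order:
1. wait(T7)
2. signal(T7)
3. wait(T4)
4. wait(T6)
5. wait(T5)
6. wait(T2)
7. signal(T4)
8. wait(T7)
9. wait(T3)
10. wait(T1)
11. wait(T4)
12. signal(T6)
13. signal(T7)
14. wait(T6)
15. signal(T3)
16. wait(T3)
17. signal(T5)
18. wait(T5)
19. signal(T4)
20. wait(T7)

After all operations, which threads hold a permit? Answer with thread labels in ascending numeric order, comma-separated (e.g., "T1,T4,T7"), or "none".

Answer: T1,T2,T6

Derivation:
Step 1: wait(T7) -> count=2 queue=[] holders={T7}
Step 2: signal(T7) -> count=3 queue=[] holders={none}
Step 3: wait(T4) -> count=2 queue=[] holders={T4}
Step 4: wait(T6) -> count=1 queue=[] holders={T4,T6}
Step 5: wait(T5) -> count=0 queue=[] holders={T4,T5,T6}
Step 6: wait(T2) -> count=0 queue=[T2] holders={T4,T5,T6}
Step 7: signal(T4) -> count=0 queue=[] holders={T2,T5,T6}
Step 8: wait(T7) -> count=0 queue=[T7] holders={T2,T5,T6}
Step 9: wait(T3) -> count=0 queue=[T7,T3] holders={T2,T5,T6}
Step 10: wait(T1) -> count=0 queue=[T7,T3,T1] holders={T2,T5,T6}
Step 11: wait(T4) -> count=0 queue=[T7,T3,T1,T4] holders={T2,T5,T6}
Step 12: signal(T6) -> count=0 queue=[T3,T1,T4] holders={T2,T5,T7}
Step 13: signal(T7) -> count=0 queue=[T1,T4] holders={T2,T3,T5}
Step 14: wait(T6) -> count=0 queue=[T1,T4,T6] holders={T2,T3,T5}
Step 15: signal(T3) -> count=0 queue=[T4,T6] holders={T1,T2,T5}
Step 16: wait(T3) -> count=0 queue=[T4,T6,T3] holders={T1,T2,T5}
Step 17: signal(T5) -> count=0 queue=[T6,T3] holders={T1,T2,T4}
Step 18: wait(T5) -> count=0 queue=[T6,T3,T5] holders={T1,T2,T4}
Step 19: signal(T4) -> count=0 queue=[T3,T5] holders={T1,T2,T6}
Step 20: wait(T7) -> count=0 queue=[T3,T5,T7] holders={T1,T2,T6}
Final holders: T1,T2,T6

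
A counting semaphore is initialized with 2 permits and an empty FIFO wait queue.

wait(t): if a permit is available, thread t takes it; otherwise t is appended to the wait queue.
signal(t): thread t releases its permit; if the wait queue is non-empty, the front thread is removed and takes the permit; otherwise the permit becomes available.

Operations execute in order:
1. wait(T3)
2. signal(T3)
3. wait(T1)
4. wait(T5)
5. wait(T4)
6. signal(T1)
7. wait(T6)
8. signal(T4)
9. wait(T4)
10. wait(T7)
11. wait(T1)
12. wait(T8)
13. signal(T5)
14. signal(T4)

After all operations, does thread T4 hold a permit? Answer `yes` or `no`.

Answer: no

Derivation:
Step 1: wait(T3) -> count=1 queue=[] holders={T3}
Step 2: signal(T3) -> count=2 queue=[] holders={none}
Step 3: wait(T1) -> count=1 queue=[] holders={T1}
Step 4: wait(T5) -> count=0 queue=[] holders={T1,T5}
Step 5: wait(T4) -> count=0 queue=[T4] holders={T1,T5}
Step 6: signal(T1) -> count=0 queue=[] holders={T4,T5}
Step 7: wait(T6) -> count=0 queue=[T6] holders={T4,T5}
Step 8: signal(T4) -> count=0 queue=[] holders={T5,T6}
Step 9: wait(T4) -> count=0 queue=[T4] holders={T5,T6}
Step 10: wait(T7) -> count=0 queue=[T4,T7] holders={T5,T6}
Step 11: wait(T1) -> count=0 queue=[T4,T7,T1] holders={T5,T6}
Step 12: wait(T8) -> count=0 queue=[T4,T7,T1,T8] holders={T5,T6}
Step 13: signal(T5) -> count=0 queue=[T7,T1,T8] holders={T4,T6}
Step 14: signal(T4) -> count=0 queue=[T1,T8] holders={T6,T7}
Final holders: {T6,T7} -> T4 not in holders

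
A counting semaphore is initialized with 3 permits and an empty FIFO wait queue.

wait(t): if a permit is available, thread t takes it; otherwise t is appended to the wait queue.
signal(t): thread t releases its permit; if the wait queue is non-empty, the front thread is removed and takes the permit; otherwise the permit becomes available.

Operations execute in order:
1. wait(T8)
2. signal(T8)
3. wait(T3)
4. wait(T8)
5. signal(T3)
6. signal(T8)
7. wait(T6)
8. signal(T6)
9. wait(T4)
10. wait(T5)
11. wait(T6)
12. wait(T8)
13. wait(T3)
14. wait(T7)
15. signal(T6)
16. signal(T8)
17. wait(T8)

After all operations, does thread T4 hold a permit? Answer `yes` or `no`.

Answer: yes

Derivation:
Step 1: wait(T8) -> count=2 queue=[] holders={T8}
Step 2: signal(T8) -> count=3 queue=[] holders={none}
Step 3: wait(T3) -> count=2 queue=[] holders={T3}
Step 4: wait(T8) -> count=1 queue=[] holders={T3,T8}
Step 5: signal(T3) -> count=2 queue=[] holders={T8}
Step 6: signal(T8) -> count=3 queue=[] holders={none}
Step 7: wait(T6) -> count=2 queue=[] holders={T6}
Step 8: signal(T6) -> count=3 queue=[] holders={none}
Step 9: wait(T4) -> count=2 queue=[] holders={T4}
Step 10: wait(T5) -> count=1 queue=[] holders={T4,T5}
Step 11: wait(T6) -> count=0 queue=[] holders={T4,T5,T6}
Step 12: wait(T8) -> count=0 queue=[T8] holders={T4,T5,T6}
Step 13: wait(T3) -> count=0 queue=[T8,T3] holders={T4,T5,T6}
Step 14: wait(T7) -> count=0 queue=[T8,T3,T7] holders={T4,T5,T6}
Step 15: signal(T6) -> count=0 queue=[T3,T7] holders={T4,T5,T8}
Step 16: signal(T8) -> count=0 queue=[T7] holders={T3,T4,T5}
Step 17: wait(T8) -> count=0 queue=[T7,T8] holders={T3,T4,T5}
Final holders: {T3,T4,T5} -> T4 in holders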